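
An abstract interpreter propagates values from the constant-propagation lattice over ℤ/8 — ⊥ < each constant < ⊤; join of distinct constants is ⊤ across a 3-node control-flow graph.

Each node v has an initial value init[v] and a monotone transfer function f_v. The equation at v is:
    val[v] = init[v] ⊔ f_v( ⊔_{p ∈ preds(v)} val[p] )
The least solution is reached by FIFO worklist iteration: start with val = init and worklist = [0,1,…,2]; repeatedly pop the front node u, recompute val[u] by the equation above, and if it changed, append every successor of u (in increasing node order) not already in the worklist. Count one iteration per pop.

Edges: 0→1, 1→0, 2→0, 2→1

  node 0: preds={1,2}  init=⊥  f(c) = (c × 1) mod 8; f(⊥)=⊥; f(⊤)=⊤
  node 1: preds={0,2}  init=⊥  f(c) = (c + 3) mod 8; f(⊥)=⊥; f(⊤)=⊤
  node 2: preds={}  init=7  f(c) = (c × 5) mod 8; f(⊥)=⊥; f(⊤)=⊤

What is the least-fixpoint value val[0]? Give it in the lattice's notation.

Iteration log — 6 steps:
  step 1. node 0  ⊔preds=7  new=7  old=⊥  +wl: 
  step 2. node 1  ⊔preds=7  new=2  old=⊥  +wl: 0
  step 3. node 2  ⊔preds=⊥  new=7  stable
  step 4. node 0  ⊔preds=⊤  new=⊤  old=7  +wl: 1
  step 5. node 1  ⊔preds=⊤  new=⊤  old=2  +wl: 0
  step 6. node 0  ⊔preds=⊤  new=⊤  stable

Least fixpoint reached:
  node 0: ⊤
  node 1: ⊤
  node 2: 7

⊤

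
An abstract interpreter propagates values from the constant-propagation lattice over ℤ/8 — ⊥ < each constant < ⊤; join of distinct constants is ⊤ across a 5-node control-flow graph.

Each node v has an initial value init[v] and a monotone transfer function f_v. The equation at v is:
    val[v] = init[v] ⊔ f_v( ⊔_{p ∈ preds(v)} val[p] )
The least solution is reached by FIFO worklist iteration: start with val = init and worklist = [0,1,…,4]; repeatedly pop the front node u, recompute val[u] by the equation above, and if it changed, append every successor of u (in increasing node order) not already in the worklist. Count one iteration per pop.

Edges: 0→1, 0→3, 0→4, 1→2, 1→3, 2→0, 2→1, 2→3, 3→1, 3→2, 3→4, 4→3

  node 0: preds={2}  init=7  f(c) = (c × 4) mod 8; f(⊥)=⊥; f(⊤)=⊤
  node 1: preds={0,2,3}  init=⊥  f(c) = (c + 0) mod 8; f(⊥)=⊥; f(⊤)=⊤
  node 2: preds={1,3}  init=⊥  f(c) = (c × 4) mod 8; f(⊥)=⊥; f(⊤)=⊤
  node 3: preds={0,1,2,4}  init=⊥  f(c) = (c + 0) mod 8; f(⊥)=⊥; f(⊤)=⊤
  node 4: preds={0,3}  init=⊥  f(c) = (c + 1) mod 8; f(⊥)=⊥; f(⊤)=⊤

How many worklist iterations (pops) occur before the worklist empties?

12

Iteration log — 12 steps:
  step 1. node 0  ⊔preds=⊥  new=7  stable
  step 2. node 1  ⊔preds=7  new=7  old=⊥  +wl: 
  step 3. node 2  ⊔preds=7  new=4  old=⊥  +wl: 0,1
  step 4. node 3  ⊔preds=⊤  new=⊤  old=⊥  +wl: 2
  step 5. node 4  ⊔preds=⊤  new=⊤  old=⊥  +wl: 3
  step 6. node 0  ⊔preds=4  new=⊤  old=7  +wl: 4
  step 7. node 1  ⊔preds=⊤  new=⊤  old=7  +wl: 
  step 8. node 2  ⊔preds=⊤  new=⊤  old=4  +wl: 0,1
  step 9. node 3  ⊔preds=⊤  new=⊤  stable
  step 10. node 4  ⊔preds=⊤  new=⊤  stable
  step 11. node 0  ⊔preds=⊤  new=⊤  stable
  step 12. node 1  ⊔preds=⊤  new=⊤  stable

Least fixpoint reached:
  node 0: ⊤
  node 1: ⊤
  node 2: ⊤
  node 3: ⊤
  node 4: ⊤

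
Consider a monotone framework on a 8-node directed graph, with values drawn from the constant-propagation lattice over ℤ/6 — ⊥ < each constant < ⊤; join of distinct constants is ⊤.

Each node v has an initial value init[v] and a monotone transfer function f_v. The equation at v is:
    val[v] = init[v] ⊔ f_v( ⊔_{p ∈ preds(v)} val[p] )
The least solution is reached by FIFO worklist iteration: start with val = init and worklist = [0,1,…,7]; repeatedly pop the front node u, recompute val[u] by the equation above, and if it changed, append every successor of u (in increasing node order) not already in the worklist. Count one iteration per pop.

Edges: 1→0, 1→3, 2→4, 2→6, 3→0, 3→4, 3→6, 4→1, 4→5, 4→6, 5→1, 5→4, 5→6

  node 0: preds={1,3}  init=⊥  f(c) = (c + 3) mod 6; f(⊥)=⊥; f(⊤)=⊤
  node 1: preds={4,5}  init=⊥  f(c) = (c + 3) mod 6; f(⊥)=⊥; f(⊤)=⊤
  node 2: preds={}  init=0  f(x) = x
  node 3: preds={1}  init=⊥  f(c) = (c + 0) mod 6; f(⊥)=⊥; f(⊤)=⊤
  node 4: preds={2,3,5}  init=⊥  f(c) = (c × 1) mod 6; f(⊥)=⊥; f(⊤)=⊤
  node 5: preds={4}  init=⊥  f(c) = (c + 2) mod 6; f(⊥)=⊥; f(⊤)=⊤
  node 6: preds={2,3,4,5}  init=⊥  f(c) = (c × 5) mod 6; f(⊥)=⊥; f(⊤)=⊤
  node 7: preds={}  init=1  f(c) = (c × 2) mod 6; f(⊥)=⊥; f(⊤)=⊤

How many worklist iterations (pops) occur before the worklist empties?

18

Worklist (18 pops):
  #1 pop 0: in=⊥ → ⊥ (no change)
  #2 pop 1: in=⊥ → ⊥ (no change)
  #3 pop 2: in=⊥ → 0 (no change)
  #4 pop 3: in=⊥ → ⊥ (no change)
  #5 pop 4: in=0 → 0 (was ⊥); enqueue [1]
  #6 pop 5: in=0 → 2 (was ⊥); enqueue [4]
  #7 pop 6: in=⊤ → ⊤ (was ⊥); enqueue []
  #8 pop 7: in=⊥ → 1 (no change)
  #9 pop 1: in=⊤ → ⊤ (was ⊥); enqueue [0,3]
  #10 pop 4: in=⊤ → ⊤ (was 0); enqueue [1,5,6]
  #11 pop 0: in=⊤ → ⊤ (was ⊥); enqueue []
  #12 pop 3: in=⊤ → ⊤ (was ⊥); enqueue [0,4]
  #13 pop 1: in=⊤ → ⊤ (no change)
  #14 pop 5: in=⊤ → ⊤ (was 2); enqueue [1]
  #15 pop 6: in=⊤ → ⊤ (no change)
  #16 pop 0: in=⊤ → ⊤ (no change)
  #17 pop 4: in=⊤ → ⊤ (no change)
  #18 pop 1: in=⊤ → ⊤ (no change)

Fixpoint:
  val[0] = ⊤
  val[1] = ⊤
  val[2] = 0
  val[3] = ⊤
  val[4] = ⊤
  val[5] = ⊤
  val[6] = ⊤
  val[7] = 1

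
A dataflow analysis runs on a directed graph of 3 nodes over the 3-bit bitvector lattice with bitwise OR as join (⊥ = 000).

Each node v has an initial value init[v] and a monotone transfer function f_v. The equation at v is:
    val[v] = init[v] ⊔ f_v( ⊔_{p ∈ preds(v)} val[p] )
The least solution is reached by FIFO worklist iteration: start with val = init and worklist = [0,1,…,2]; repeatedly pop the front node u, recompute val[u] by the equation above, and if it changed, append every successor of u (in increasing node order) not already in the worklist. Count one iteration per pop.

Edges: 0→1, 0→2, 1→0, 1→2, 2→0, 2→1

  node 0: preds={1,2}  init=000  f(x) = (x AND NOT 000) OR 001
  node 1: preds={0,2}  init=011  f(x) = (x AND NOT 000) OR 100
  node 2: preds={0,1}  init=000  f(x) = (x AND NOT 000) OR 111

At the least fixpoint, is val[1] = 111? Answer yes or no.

yes

Worklist (6 pops):
  #1 pop 0: in=011 → 011 (was 000); enqueue []
  #2 pop 1: in=011 → 111 (was 011); enqueue [0]
  #3 pop 2: in=111 → 111 (was 000); enqueue [1]
  #4 pop 0: in=111 → 111 (was 011); enqueue [2]
  #5 pop 1: in=111 → 111 (no change)
  #6 pop 2: in=111 → 111 (no change)

Fixpoint:
  val[0] = 111
  val[1] = 111
  val[2] = 111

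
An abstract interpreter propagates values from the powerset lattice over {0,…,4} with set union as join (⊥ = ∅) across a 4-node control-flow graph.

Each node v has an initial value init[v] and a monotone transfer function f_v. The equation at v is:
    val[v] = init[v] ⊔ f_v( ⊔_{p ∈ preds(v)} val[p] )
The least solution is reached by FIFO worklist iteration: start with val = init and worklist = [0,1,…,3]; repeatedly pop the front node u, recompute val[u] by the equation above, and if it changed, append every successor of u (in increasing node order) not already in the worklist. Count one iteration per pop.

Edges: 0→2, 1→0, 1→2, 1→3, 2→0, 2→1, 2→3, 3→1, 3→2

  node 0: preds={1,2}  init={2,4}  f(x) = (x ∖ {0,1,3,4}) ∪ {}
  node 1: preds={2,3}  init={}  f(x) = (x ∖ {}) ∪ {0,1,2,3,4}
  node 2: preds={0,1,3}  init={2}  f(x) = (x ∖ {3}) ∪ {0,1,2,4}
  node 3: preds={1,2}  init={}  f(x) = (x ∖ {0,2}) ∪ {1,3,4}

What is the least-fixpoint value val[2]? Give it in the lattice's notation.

{0,1,2,4}

Trace (7 dequeues):
  [1] u=0 | in {2} | out {2,4} | ==
  [2] u=1 | in {2} | out {0,1,2,3,4} | prev {} | push {0}
  [3] u=2 | in {0,1,2,3,4} | out {0,1,2,4} | prev {2} | push {1}
  [4] u=3 | in {0,1,2,3,4} | out {1,3,4} | prev {} | push {2}
  [5] u=0 | in {0,1,2,3,4} | out {2,4} | ==
  [6] u=1 | in {0,1,2,3,4} | out {0,1,2,3,4} | ==
  [7] u=2 | in {0,1,2,3,4} | out {0,1,2,4} | ==

Converged values:
  [0] {2,4}
  [1] {0,1,2,3,4}
  [2] {0,1,2,4}
  [3] {1,3,4}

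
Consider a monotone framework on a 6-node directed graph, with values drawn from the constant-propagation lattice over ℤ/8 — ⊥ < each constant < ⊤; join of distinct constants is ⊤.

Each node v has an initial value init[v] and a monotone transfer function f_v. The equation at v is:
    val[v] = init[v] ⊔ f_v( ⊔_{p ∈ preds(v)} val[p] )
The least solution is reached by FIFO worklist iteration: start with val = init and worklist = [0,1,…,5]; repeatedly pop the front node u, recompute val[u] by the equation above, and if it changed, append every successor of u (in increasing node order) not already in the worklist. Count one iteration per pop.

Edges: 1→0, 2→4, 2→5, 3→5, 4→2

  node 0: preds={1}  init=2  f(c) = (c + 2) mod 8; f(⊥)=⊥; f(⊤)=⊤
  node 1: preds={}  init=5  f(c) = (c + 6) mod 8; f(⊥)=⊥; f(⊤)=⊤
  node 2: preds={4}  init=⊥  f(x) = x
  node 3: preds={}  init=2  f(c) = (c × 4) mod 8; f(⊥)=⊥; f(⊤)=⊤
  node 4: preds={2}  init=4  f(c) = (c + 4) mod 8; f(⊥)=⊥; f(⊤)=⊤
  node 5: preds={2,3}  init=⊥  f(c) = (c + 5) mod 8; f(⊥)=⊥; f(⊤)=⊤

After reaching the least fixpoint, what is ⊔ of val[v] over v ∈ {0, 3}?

⊤

Worklist (9 pops):
  #1 pop 0: in=5 → ⊤ (was 2); enqueue []
  #2 pop 1: in=⊥ → 5 (no change)
  #3 pop 2: in=4 → 4 (was ⊥); enqueue []
  #4 pop 3: in=⊥ → 2 (no change)
  #5 pop 4: in=4 → ⊤ (was 4); enqueue [2]
  #6 pop 5: in=⊤ → ⊤ (was ⊥); enqueue []
  #7 pop 2: in=⊤ → ⊤ (was 4); enqueue [4,5]
  #8 pop 4: in=⊤ → ⊤ (no change)
  #9 pop 5: in=⊤ → ⊤ (no change)

Fixpoint:
  val[0] = ⊤
  val[1] = 5
  val[2] = ⊤
  val[3] = 2
  val[4] = ⊤
  val[5] = ⊤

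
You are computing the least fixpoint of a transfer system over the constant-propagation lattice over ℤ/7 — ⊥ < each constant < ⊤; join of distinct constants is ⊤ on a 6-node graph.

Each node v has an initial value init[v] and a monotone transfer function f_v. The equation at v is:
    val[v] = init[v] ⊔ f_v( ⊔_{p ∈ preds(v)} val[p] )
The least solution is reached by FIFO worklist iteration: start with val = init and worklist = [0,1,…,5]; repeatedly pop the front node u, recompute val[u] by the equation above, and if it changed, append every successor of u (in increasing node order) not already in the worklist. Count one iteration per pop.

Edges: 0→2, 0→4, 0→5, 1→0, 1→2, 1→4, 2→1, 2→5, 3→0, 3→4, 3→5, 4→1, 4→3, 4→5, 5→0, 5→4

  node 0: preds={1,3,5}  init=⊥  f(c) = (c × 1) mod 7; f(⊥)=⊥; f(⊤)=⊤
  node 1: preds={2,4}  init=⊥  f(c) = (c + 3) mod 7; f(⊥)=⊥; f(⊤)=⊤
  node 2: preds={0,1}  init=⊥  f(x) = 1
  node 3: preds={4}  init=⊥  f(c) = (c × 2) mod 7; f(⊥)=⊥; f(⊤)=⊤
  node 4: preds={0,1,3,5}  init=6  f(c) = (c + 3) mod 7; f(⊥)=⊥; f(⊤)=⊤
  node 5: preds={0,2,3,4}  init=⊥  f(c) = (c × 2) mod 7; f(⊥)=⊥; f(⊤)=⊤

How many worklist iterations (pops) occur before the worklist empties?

Iteration log — 13 steps:
  step 1. node 0  ⊔preds=⊥  new=⊥  stable
  step 2. node 1  ⊔preds=6  new=2  old=⊥  +wl: 0
  step 3. node 2  ⊔preds=2  new=1  old=⊥  +wl: 1
  step 4. node 3  ⊔preds=6  new=5  old=⊥  +wl: 
  step 5. node 4  ⊔preds=⊤  new=⊤  old=6  +wl: 3
  step 6. node 5  ⊔preds=⊤  new=⊤  old=⊥  +wl: 4
  step 7. node 0  ⊔preds=⊤  new=⊤  old=⊥  +wl: 2,5
  step 8. node 1  ⊔preds=⊤  new=⊤  old=2  +wl: 0
  step 9. node 3  ⊔preds=⊤  new=⊤  old=5  +wl: 
  step 10. node 4  ⊔preds=⊤  new=⊤  stable
  step 11. node 2  ⊔preds=⊤  new=1  stable
  step 12. node 5  ⊔preds=⊤  new=⊤  stable
  step 13. node 0  ⊔preds=⊤  new=⊤  stable

Least fixpoint reached:
  node 0: ⊤
  node 1: ⊤
  node 2: 1
  node 3: ⊤
  node 4: ⊤
  node 5: ⊤

13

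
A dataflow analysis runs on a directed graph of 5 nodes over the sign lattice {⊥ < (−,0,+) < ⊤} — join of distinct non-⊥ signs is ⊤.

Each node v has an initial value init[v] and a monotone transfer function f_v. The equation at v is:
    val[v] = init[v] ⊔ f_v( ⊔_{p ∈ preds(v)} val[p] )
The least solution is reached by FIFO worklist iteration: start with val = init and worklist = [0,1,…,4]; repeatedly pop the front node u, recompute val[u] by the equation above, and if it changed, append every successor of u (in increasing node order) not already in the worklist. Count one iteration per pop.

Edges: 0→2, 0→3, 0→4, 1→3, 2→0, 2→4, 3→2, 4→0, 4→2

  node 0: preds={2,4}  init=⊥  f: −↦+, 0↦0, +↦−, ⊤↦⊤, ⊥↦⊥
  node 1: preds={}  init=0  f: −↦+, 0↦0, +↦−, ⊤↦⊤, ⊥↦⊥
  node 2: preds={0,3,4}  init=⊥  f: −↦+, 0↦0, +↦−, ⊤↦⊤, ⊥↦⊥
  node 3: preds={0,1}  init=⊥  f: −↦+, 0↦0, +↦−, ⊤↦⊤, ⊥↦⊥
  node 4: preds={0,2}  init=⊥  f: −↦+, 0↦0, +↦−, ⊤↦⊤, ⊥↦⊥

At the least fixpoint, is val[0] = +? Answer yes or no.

no

Worklist (11 pops):
  #1 pop 0: in=⊥ → ⊥ (no change)
  #2 pop 1: in=⊥ → 0 (no change)
  #3 pop 2: in=⊥ → ⊥ (no change)
  #4 pop 3: in=0 → 0 (was ⊥); enqueue [2]
  #5 pop 4: in=⊥ → ⊥ (no change)
  #6 pop 2: in=0 → 0 (was ⊥); enqueue [0,4]
  #7 pop 0: in=0 → 0 (was ⊥); enqueue [2,3]
  #8 pop 4: in=0 → 0 (was ⊥); enqueue [0]
  #9 pop 2: in=0 → 0 (no change)
  #10 pop 3: in=0 → 0 (no change)
  #11 pop 0: in=0 → 0 (no change)

Fixpoint:
  val[0] = 0
  val[1] = 0
  val[2] = 0
  val[3] = 0
  val[4] = 0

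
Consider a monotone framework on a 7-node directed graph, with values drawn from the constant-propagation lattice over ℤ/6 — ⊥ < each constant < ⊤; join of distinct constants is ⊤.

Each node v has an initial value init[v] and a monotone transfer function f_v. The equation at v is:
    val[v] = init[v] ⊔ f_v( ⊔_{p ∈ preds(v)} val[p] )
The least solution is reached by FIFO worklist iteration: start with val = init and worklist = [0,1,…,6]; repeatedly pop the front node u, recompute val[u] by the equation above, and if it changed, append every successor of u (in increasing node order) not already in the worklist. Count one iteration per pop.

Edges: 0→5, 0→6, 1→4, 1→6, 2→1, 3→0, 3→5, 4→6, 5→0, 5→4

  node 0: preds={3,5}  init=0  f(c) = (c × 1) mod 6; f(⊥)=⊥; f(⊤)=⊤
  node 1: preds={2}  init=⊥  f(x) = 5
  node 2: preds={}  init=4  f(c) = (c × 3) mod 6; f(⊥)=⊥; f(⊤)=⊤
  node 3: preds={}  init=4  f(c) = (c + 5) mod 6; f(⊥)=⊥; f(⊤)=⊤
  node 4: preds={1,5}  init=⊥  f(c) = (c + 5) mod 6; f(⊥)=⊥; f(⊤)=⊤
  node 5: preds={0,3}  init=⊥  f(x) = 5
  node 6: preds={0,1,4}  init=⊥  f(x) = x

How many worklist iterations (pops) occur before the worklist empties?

9

Iteration log — 9 steps:
  step 1. node 0  ⊔preds=4  new=⊤  old=0  +wl: 
  step 2. node 1  ⊔preds=4  new=5  old=⊥  +wl: 
  step 3. node 2  ⊔preds=⊥  new=4  stable
  step 4. node 3  ⊔preds=⊥  new=4  stable
  step 5. node 4  ⊔preds=5  new=4  old=⊥  +wl: 
  step 6. node 5  ⊔preds=⊤  new=5  old=⊥  +wl: 0,4
  step 7. node 6  ⊔preds=⊤  new=⊤  old=⊥  +wl: 
  step 8. node 0  ⊔preds=⊤  new=⊤  stable
  step 9. node 4  ⊔preds=5  new=4  stable

Least fixpoint reached:
  node 0: ⊤
  node 1: 5
  node 2: 4
  node 3: 4
  node 4: 4
  node 5: 5
  node 6: ⊤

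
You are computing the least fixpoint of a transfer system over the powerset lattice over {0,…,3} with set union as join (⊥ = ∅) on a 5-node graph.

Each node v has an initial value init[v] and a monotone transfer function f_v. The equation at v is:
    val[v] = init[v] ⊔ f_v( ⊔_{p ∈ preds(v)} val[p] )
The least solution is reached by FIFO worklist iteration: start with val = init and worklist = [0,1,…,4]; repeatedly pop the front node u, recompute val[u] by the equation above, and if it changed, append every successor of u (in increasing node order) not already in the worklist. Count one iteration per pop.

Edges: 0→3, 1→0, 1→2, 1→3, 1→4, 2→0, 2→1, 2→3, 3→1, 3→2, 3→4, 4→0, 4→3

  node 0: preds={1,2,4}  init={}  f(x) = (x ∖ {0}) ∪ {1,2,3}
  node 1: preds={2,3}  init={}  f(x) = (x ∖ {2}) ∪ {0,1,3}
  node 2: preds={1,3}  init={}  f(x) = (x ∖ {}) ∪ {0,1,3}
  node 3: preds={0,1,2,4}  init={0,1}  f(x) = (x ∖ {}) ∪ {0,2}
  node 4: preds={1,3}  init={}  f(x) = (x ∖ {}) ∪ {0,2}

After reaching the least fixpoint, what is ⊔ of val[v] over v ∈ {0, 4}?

Worklist (11 pops):
  #1 pop 0: in={} → {1,2,3} (was {}); enqueue []
  #2 pop 1: in={0,1} → {0,1,3} (was {}); enqueue [0]
  #3 pop 2: in={0,1,3} → {0,1,3} (was {}); enqueue [1]
  #4 pop 3: in={0,1,2,3} → {0,1,2,3} (was {0,1}); enqueue [2]
  #5 pop 4: in={0,1,2,3} → {0,1,2,3} (was {}); enqueue [3]
  #6 pop 0: in={0,1,2,3} → {1,2,3} (no change)
  #7 pop 1: in={0,1,2,3} → {0,1,3} (no change)
  #8 pop 2: in={0,1,2,3} → {0,1,2,3} (was {0,1,3}); enqueue [0,1]
  #9 pop 3: in={0,1,2,3} → {0,1,2,3} (no change)
  #10 pop 0: in={0,1,2,3} → {1,2,3} (no change)
  #11 pop 1: in={0,1,2,3} → {0,1,3} (no change)

Fixpoint:
  val[0] = {1,2,3}
  val[1] = {0,1,3}
  val[2] = {0,1,2,3}
  val[3] = {0,1,2,3}
  val[4] = {0,1,2,3}

{0,1,2,3}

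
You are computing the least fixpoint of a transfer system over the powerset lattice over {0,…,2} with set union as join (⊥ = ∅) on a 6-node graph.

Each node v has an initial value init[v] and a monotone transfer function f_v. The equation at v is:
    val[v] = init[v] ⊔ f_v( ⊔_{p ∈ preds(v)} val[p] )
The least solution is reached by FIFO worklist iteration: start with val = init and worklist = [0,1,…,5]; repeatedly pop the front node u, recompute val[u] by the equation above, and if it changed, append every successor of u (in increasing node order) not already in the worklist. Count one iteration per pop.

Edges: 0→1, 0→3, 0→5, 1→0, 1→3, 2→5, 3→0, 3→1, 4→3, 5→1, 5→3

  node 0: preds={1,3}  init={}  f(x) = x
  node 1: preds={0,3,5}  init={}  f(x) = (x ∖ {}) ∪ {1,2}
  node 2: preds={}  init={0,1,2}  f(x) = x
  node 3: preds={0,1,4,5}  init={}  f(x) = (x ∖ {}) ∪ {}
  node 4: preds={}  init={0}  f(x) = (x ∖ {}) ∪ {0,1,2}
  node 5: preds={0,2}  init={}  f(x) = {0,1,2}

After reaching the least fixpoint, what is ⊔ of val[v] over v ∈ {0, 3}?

Iteration log — 11 steps:
  step 1. node 0  ⊔preds={}  new={}  stable
  step 2. node 1  ⊔preds={}  new={1,2}  old={}  +wl: 0
  step 3. node 2  ⊔preds={}  new={0,1,2}  stable
  step 4. node 3  ⊔preds={0,1,2}  new={0,1,2}  old={}  +wl: 1
  step 5. node 4  ⊔preds={}  new={0,1,2}  old={0}  +wl: 3
  step 6. node 5  ⊔preds={0,1,2}  new={0,1,2}  old={}  +wl: 
  step 7. node 0  ⊔preds={0,1,2}  new={0,1,2}  old={}  +wl: 5
  step 8. node 1  ⊔preds={0,1,2}  new={0,1,2}  old={1,2}  +wl: 0
  step 9. node 3  ⊔preds={0,1,2}  new={0,1,2}  stable
  step 10. node 5  ⊔preds={0,1,2}  new={0,1,2}  stable
  step 11. node 0  ⊔preds={0,1,2}  new={0,1,2}  stable

Least fixpoint reached:
  node 0: {0,1,2}
  node 1: {0,1,2}
  node 2: {0,1,2}
  node 3: {0,1,2}
  node 4: {0,1,2}
  node 5: {0,1,2}

{0,1,2}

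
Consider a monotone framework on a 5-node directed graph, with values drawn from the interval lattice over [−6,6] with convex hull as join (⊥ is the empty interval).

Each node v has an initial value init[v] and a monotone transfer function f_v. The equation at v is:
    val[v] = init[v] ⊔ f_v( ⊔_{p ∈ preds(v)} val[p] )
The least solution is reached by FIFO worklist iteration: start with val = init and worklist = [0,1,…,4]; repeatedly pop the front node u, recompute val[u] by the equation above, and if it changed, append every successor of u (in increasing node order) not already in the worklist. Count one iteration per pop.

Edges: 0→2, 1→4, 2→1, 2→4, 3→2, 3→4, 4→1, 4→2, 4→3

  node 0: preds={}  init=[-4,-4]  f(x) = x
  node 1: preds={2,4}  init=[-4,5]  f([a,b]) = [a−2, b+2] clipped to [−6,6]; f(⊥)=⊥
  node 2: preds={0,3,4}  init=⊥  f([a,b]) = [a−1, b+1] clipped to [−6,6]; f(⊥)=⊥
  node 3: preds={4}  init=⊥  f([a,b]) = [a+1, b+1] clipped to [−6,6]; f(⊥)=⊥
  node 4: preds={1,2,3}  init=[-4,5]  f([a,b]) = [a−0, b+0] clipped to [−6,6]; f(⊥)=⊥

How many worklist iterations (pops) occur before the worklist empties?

11

Worklist (11 pops):
  #1 pop 0: in=⊥ → [-4,-4] (no change)
  #2 pop 1: in=[-4,5] → [-6,6] (was [-4,5]); enqueue []
  #3 pop 2: in=[-4,5] → [-5,6] (was ⊥); enqueue [1]
  #4 pop 3: in=[-4,5] → [-3,6] (was ⊥); enqueue [2]
  #5 pop 4: in=[-6,6] → [-6,6] (was [-4,5]); enqueue [3]
  #6 pop 1: in=[-6,6] → [-6,6] (no change)
  #7 pop 2: in=[-6,6] → [-6,6] (was [-5,6]); enqueue [1,4]
  #8 pop 3: in=[-6,6] → [-5,6] (was [-3,6]); enqueue [2]
  #9 pop 1: in=[-6,6] → [-6,6] (no change)
  #10 pop 4: in=[-6,6] → [-6,6] (no change)
  #11 pop 2: in=[-6,6] → [-6,6] (no change)

Fixpoint:
  val[0] = [-4,-4]
  val[1] = [-6,6]
  val[2] = [-6,6]
  val[3] = [-5,6]
  val[4] = [-6,6]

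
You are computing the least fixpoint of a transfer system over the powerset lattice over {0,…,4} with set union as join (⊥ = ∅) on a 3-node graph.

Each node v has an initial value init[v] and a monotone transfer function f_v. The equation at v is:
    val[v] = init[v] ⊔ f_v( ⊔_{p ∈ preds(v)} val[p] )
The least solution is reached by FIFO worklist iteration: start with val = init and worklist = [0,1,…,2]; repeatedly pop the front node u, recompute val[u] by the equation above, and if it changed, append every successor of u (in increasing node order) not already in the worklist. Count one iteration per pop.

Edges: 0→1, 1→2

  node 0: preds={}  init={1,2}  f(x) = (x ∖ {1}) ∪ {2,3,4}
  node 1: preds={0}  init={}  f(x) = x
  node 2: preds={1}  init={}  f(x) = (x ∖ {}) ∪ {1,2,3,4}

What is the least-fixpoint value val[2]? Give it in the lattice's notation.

{1,2,3,4}

Iteration log — 3 steps:
  step 1. node 0  ⊔preds={}  new={1,2,3,4}  old={1,2}  +wl: 
  step 2. node 1  ⊔preds={1,2,3,4}  new={1,2,3,4}  old={}  +wl: 
  step 3. node 2  ⊔preds={1,2,3,4}  new={1,2,3,4}  old={}  +wl: 

Least fixpoint reached:
  node 0: {1,2,3,4}
  node 1: {1,2,3,4}
  node 2: {1,2,3,4}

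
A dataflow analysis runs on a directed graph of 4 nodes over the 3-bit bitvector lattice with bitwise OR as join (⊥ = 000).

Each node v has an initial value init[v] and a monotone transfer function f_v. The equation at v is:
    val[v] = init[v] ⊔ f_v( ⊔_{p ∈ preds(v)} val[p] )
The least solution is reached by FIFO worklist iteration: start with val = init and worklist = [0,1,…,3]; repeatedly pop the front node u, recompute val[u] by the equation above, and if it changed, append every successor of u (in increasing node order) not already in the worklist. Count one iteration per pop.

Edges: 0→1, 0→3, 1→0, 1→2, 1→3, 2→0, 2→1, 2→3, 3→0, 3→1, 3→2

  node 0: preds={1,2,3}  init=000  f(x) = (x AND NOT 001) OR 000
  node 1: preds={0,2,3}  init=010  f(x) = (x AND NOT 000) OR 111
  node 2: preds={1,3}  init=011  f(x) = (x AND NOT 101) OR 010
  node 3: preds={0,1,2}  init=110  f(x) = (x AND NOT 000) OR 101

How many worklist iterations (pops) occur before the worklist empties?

7

Trace (7 dequeues):
  [1] u=0 | in 111 | out 110 | prev 000 | push {}
  [2] u=1 | in 111 | out 111 | prev 010 | push {0}
  [3] u=2 | in 111 | out 011 | ==
  [4] u=3 | in 111 | out 111 | prev 110 | push {1,2}
  [5] u=0 | in 111 | out 110 | ==
  [6] u=1 | in 111 | out 111 | ==
  [7] u=2 | in 111 | out 011 | ==

Converged values:
  [0] 110
  [1] 111
  [2] 011
  [3] 111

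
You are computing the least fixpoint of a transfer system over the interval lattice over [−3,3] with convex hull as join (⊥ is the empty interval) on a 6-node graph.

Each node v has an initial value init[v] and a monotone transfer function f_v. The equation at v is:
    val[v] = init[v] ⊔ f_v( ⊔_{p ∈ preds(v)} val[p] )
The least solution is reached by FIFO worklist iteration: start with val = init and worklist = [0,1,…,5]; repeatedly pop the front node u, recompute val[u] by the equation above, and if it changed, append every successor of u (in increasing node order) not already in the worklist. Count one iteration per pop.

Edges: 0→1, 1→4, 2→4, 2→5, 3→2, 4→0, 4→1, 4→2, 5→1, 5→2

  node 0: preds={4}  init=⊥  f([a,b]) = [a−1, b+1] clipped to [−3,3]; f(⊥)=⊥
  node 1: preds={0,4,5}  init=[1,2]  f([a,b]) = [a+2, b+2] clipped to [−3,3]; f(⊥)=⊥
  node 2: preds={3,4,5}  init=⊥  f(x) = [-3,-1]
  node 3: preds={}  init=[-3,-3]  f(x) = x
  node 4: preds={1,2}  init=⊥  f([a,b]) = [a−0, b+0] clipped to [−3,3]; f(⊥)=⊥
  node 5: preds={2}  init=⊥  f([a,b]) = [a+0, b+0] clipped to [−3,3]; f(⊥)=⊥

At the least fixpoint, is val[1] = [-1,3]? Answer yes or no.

Iteration log — 13 steps:
  step 1. node 0  ⊔preds=⊥  new=⊥  stable
  step 2. node 1  ⊔preds=⊥  new=[1,2]  stable
  step 3. node 2  ⊔preds=[-3,-3]  new=[-3,-1]  old=⊥  +wl: 
  step 4. node 3  ⊔preds=⊥  new=[-3,-3]  stable
  step 5. node 4  ⊔preds=[-3,2]  new=[-3,2]  old=⊥  +wl: 0,1,2
  step 6. node 5  ⊔preds=[-3,-1]  new=[-3,-1]  old=⊥  +wl: 
  step 7. node 0  ⊔preds=[-3,2]  new=[-3,3]  old=⊥  +wl: 
  step 8. node 1  ⊔preds=[-3,3]  new=[-1,3]  old=[1,2]  +wl: 4
  step 9. node 2  ⊔preds=[-3,2]  new=[-3,-1]  stable
  step 10. node 4  ⊔preds=[-3,3]  new=[-3,3]  old=[-3,2]  +wl: 0,1,2
  step 11. node 0  ⊔preds=[-3,3]  new=[-3,3]  stable
  step 12. node 1  ⊔preds=[-3,3]  new=[-1,3]  stable
  step 13. node 2  ⊔preds=[-3,3]  new=[-3,-1]  stable

Least fixpoint reached:
  node 0: [-3,3]
  node 1: [-1,3]
  node 2: [-3,-1]
  node 3: [-3,-3]
  node 4: [-3,3]
  node 5: [-3,-1]

yes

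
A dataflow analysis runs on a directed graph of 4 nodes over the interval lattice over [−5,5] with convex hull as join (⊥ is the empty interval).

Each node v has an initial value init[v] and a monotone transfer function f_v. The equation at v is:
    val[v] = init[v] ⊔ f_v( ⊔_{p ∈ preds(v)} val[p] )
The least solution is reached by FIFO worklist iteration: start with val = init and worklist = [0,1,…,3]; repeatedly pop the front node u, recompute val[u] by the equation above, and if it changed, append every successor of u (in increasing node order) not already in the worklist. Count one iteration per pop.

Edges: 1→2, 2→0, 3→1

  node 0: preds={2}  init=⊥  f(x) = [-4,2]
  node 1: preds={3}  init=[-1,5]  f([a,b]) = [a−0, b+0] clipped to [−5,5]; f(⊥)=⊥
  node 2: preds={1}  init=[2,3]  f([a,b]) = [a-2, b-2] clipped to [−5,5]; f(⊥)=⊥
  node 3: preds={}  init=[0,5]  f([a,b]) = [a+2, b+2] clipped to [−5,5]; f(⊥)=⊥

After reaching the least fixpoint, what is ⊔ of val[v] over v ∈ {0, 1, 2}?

Iteration log — 5 steps:
  step 1. node 0  ⊔preds=[2,3]  new=[-4,2]  old=⊥  +wl: 
  step 2. node 1  ⊔preds=[0,5]  new=[-1,5]  stable
  step 3. node 2  ⊔preds=[-1,5]  new=[-3,3]  old=[2,3]  +wl: 0
  step 4. node 3  ⊔preds=⊥  new=[0,5]  stable
  step 5. node 0  ⊔preds=[-3,3]  new=[-4,2]  stable

Least fixpoint reached:
  node 0: [-4,2]
  node 1: [-1,5]
  node 2: [-3,3]
  node 3: [0,5]

[-4,5]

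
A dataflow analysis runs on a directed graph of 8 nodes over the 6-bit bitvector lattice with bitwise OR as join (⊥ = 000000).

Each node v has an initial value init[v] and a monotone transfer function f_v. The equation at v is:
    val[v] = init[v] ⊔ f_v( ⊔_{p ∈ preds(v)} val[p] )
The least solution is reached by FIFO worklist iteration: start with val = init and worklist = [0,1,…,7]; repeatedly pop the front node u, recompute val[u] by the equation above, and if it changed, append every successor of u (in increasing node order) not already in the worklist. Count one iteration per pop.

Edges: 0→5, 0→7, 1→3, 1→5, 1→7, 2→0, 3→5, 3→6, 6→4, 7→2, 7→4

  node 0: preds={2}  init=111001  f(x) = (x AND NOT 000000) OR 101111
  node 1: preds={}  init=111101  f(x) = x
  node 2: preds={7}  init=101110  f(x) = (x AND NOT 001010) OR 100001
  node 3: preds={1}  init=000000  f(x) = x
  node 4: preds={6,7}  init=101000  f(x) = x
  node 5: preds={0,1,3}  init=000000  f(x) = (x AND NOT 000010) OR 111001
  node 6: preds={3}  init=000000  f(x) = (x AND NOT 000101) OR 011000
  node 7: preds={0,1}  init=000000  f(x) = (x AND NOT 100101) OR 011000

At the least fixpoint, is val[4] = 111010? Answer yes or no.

yes

Iteration log — 12 steps:
  step 1. node 0  ⊔preds=101110  new=111111  old=111001  +wl: 
  step 2. node 1  ⊔preds=000000  new=111101  stable
  step 3. node 2  ⊔preds=000000  new=101111  old=101110  +wl: 0
  step 4. node 3  ⊔preds=111101  new=111101  old=000000  +wl: 
  step 5. node 4  ⊔preds=000000  new=101000  stable
  step 6. node 5  ⊔preds=111111  new=111101  old=000000  +wl: 
  step 7. node 6  ⊔preds=111101  new=111000  old=000000  +wl: 4
  step 8. node 7  ⊔preds=111111  new=011010  old=000000  +wl: 2
  step 9. node 0  ⊔preds=101111  new=111111  stable
  step 10. node 4  ⊔preds=111010  new=111010  old=101000  +wl: 
  step 11. node 2  ⊔preds=011010  new=111111  old=101111  +wl: 0
  step 12. node 0  ⊔preds=111111  new=111111  stable

Least fixpoint reached:
  node 0: 111111
  node 1: 111101
  node 2: 111111
  node 3: 111101
  node 4: 111010
  node 5: 111101
  node 6: 111000
  node 7: 011010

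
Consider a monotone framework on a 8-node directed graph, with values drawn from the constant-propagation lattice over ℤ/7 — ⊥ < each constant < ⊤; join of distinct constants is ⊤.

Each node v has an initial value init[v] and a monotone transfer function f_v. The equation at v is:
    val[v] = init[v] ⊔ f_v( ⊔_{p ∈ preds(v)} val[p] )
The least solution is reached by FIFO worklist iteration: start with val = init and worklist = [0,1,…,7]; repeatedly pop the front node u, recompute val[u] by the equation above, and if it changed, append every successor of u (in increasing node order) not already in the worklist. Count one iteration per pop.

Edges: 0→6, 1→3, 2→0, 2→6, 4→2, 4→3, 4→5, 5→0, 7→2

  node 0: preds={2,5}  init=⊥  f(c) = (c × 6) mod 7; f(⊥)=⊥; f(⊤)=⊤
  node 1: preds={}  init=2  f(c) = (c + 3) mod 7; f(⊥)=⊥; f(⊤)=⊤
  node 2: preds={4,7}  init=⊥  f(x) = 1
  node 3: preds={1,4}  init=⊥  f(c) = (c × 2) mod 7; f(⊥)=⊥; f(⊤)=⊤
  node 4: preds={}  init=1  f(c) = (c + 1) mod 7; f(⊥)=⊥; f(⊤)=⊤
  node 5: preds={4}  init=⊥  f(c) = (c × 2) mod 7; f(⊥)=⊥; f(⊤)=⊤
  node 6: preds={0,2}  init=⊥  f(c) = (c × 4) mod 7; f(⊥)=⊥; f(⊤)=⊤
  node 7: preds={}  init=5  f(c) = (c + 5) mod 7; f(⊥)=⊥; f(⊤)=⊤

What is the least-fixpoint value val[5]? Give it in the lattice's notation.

Worklist (10 pops):
  #1 pop 0: in=⊥ → ⊥ (no change)
  #2 pop 1: in=⊥ → 2 (no change)
  #3 pop 2: in=⊤ → 1 (was ⊥); enqueue [0]
  #4 pop 3: in=⊤ → ⊤ (was ⊥); enqueue []
  #5 pop 4: in=⊥ → 1 (no change)
  #6 pop 5: in=1 → 2 (was ⊥); enqueue []
  #7 pop 6: in=1 → 4 (was ⊥); enqueue []
  #8 pop 7: in=⊥ → 5 (no change)
  #9 pop 0: in=⊤ → ⊤ (was ⊥); enqueue [6]
  #10 pop 6: in=⊤ → ⊤ (was 4); enqueue []

Fixpoint:
  val[0] = ⊤
  val[1] = 2
  val[2] = 1
  val[3] = ⊤
  val[4] = 1
  val[5] = 2
  val[6] = ⊤
  val[7] = 5

2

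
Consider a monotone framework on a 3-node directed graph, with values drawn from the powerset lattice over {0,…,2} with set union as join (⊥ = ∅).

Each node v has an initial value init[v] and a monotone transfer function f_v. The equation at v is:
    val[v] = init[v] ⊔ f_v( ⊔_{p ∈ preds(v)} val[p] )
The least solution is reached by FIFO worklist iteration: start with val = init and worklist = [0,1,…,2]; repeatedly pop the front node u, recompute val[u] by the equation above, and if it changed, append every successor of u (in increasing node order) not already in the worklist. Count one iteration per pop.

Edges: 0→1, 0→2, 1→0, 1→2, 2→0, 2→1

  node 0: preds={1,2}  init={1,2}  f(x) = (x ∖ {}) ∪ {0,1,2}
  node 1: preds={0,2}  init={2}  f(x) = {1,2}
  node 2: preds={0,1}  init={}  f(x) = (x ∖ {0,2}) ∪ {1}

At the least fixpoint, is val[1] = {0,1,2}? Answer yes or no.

Trace (5 dequeues):
  [1] u=0 | in {2} | out {0,1,2} | prev {1,2} | push {}
  [2] u=1 | in {0,1,2} | out {1,2} | prev {2} | push {0}
  [3] u=2 | in {0,1,2} | out {1} | prev {} | push {1}
  [4] u=0 | in {1,2} | out {0,1,2} | ==
  [5] u=1 | in {0,1,2} | out {1,2} | ==

Converged values:
  [0] {0,1,2}
  [1] {1,2}
  [2] {1}

no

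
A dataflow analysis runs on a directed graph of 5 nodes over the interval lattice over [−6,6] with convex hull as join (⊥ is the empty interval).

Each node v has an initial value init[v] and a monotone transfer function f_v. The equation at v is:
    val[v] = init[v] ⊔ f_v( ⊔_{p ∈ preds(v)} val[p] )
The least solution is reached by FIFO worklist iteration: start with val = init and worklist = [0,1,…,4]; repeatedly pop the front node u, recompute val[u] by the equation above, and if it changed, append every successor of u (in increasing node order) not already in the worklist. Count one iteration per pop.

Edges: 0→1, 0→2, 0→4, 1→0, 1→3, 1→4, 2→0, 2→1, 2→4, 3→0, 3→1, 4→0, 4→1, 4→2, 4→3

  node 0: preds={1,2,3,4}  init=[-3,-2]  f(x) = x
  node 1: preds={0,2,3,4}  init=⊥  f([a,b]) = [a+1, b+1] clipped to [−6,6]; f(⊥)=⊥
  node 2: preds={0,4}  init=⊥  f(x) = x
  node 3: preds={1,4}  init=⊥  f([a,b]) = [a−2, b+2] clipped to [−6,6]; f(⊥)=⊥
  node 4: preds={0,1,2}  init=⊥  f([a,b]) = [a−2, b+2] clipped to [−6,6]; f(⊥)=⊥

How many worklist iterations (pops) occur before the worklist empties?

22

Iteration log — 22 steps:
  step 1. node 0  ⊔preds=⊥  new=[-3,-2]  stable
  step 2. node 1  ⊔preds=[-3,-2]  new=[-2,-1]  old=⊥  +wl: 0
  step 3. node 2  ⊔preds=[-3,-2]  new=[-3,-2]  old=⊥  +wl: 1
  step 4. node 3  ⊔preds=[-2,-1]  new=[-4,1]  old=⊥  +wl: 
  step 5. node 4  ⊔preds=[-3,-1]  new=[-5,1]  old=⊥  +wl: 2,3
  step 6. node 0  ⊔preds=[-5,1]  new=[-5,1]  old=[-3,-2]  +wl: 4
  step 7. node 1  ⊔preds=[-5,1]  new=[-4,2]  old=[-2,-1]  +wl: 0
  step 8. node 2  ⊔preds=[-5,1]  new=[-5,1]  old=[-3,-2]  +wl: 1
  step 9. node 3  ⊔preds=[-5,2]  new=[-6,4]  old=[-4,1]  +wl: 
  step 10. node 4  ⊔preds=[-5,2]  new=[-6,4]  old=[-5,1]  +wl: 2,3
  step 11. node 0  ⊔preds=[-6,4]  new=[-6,4]  old=[-5,1]  +wl: 4
  step 12. node 1  ⊔preds=[-6,4]  new=[-5,5]  old=[-4,2]  +wl: 0
  step 13. node 2  ⊔preds=[-6,4]  new=[-6,4]  old=[-5,1]  +wl: 1
  step 14. node 3  ⊔preds=[-6,5]  new=[-6,6]  old=[-6,4]  +wl: 
  step 15. node 4  ⊔preds=[-6,5]  new=[-6,6]  old=[-6,4]  +wl: 2,3
  step 16. node 0  ⊔preds=[-6,6]  new=[-6,6]  old=[-6,4]  +wl: 4
  step 17. node 1  ⊔preds=[-6,6]  new=[-5,6]  old=[-5,5]  +wl: 0
  step 18. node 2  ⊔preds=[-6,6]  new=[-6,6]  old=[-6,4]  +wl: 1
  step 19. node 3  ⊔preds=[-6,6]  new=[-6,6]  stable
  step 20. node 4  ⊔preds=[-6,6]  new=[-6,6]  stable
  step 21. node 0  ⊔preds=[-6,6]  new=[-6,6]  stable
  step 22. node 1  ⊔preds=[-6,6]  new=[-5,6]  stable

Least fixpoint reached:
  node 0: [-6,6]
  node 1: [-5,6]
  node 2: [-6,6]
  node 3: [-6,6]
  node 4: [-6,6]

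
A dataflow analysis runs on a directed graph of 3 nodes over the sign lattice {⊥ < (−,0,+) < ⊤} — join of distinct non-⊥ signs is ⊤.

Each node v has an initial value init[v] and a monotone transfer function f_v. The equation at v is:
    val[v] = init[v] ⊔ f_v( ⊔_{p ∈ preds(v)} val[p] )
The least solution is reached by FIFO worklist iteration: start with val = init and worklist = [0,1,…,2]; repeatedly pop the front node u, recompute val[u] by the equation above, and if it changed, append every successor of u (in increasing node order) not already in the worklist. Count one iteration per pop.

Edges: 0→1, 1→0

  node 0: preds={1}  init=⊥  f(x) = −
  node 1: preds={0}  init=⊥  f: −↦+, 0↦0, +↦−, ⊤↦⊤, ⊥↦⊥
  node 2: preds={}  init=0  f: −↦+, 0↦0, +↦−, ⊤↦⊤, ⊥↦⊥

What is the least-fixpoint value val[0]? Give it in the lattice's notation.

−

Worklist (4 pops):
  #1 pop 0: in=⊥ → − (was ⊥); enqueue []
  #2 pop 1: in=− → + (was ⊥); enqueue [0]
  #3 pop 2: in=⊥ → 0 (no change)
  #4 pop 0: in=+ → − (no change)

Fixpoint:
  val[0] = −
  val[1] = +
  val[2] = 0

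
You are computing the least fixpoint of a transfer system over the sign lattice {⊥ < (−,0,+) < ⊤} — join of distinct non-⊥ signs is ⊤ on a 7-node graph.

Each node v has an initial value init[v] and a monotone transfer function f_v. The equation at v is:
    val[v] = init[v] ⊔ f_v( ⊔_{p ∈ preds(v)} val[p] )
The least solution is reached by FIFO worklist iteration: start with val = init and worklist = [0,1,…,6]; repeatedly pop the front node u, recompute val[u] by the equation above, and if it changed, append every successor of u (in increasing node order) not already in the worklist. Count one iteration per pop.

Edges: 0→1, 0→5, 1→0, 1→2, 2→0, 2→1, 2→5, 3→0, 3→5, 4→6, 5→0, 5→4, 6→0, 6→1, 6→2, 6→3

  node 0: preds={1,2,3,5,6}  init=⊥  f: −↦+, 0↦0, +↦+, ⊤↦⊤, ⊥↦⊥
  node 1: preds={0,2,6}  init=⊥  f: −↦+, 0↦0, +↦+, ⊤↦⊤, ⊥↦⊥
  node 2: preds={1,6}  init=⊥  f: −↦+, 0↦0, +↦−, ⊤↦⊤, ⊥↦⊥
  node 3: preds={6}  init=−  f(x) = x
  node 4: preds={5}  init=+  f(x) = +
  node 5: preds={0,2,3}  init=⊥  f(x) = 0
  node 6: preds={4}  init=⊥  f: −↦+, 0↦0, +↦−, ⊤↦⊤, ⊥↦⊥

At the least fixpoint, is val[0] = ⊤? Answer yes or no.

Worklist (15 pops):
  #1 pop 0: in=− → + (was ⊥); enqueue []
  #2 pop 1: in=+ → + (was ⊥); enqueue [0]
  #3 pop 2: in=+ → − (was ⊥); enqueue [1]
  #4 pop 3: in=⊥ → − (no change)
  #5 pop 4: in=⊥ → + (no change)
  #6 pop 5: in=⊤ → 0 (was ⊥); enqueue [4]
  #7 pop 6: in=+ → − (was ⊥); enqueue [2,3]
  #8 pop 0: in=⊤ → ⊤ (was +); enqueue [5]
  #9 pop 1: in=⊤ → ⊤ (was +); enqueue [0]
  #10 pop 4: in=0 → + (no change)
  #11 pop 2: in=⊤ → ⊤ (was −); enqueue [1]
  #12 pop 3: in=− → − (no change)
  #13 pop 5: in=⊤ → 0 (no change)
  #14 pop 0: in=⊤ → ⊤ (no change)
  #15 pop 1: in=⊤ → ⊤ (no change)

Fixpoint:
  val[0] = ⊤
  val[1] = ⊤
  val[2] = ⊤
  val[3] = −
  val[4] = +
  val[5] = 0
  val[6] = −

yes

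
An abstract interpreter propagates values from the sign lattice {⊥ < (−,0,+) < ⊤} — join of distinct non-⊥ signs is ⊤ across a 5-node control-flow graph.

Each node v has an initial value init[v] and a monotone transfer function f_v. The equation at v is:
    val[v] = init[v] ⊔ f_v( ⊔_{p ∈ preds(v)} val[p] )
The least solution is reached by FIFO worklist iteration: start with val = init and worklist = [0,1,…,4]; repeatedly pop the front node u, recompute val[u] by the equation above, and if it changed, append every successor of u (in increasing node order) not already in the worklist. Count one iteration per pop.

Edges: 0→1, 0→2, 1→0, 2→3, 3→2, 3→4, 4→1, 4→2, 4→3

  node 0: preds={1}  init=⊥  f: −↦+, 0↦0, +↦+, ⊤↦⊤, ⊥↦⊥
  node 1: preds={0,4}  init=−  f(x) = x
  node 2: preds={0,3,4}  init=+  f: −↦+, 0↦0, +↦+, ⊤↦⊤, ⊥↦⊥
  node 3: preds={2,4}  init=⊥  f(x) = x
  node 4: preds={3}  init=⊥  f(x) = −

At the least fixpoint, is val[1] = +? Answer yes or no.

Worklist (11 pops):
  #1 pop 0: in=− → + (was ⊥); enqueue []
  #2 pop 1: in=+ → ⊤ (was −); enqueue [0]
  #3 pop 2: in=+ → + (no change)
  #4 pop 3: in=+ → + (was ⊥); enqueue [2]
  #5 pop 4: in=+ → − (was ⊥); enqueue [1,3]
  #6 pop 0: in=⊤ → ⊤ (was +); enqueue []
  #7 pop 2: in=⊤ → ⊤ (was +); enqueue []
  #8 pop 1: in=⊤ → ⊤ (no change)
  #9 pop 3: in=⊤ → ⊤ (was +); enqueue [2,4]
  #10 pop 2: in=⊤ → ⊤ (no change)
  #11 pop 4: in=⊤ → − (no change)

Fixpoint:
  val[0] = ⊤
  val[1] = ⊤
  val[2] = ⊤
  val[3] = ⊤
  val[4] = −

no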